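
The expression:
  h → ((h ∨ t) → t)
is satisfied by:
  {t: True, h: False}
  {h: False, t: False}
  {h: True, t: True}


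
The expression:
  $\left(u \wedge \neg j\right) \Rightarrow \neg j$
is always true.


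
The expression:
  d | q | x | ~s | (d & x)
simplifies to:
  d | q | x | ~s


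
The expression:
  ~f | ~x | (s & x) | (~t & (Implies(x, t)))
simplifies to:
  s | ~f | ~x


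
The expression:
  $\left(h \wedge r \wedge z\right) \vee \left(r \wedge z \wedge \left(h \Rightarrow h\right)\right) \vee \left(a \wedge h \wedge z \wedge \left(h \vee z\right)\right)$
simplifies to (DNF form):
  $\left(r \wedge z\right) \vee \left(a \wedge h \wedge z\right) \vee \left(a \wedge r \wedge z\right) \vee \left(h \wedge r \wedge z\right)$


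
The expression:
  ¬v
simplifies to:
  ¬v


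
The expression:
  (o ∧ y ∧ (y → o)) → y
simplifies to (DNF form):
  True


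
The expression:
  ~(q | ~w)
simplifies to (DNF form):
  w & ~q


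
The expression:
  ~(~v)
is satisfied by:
  {v: True}


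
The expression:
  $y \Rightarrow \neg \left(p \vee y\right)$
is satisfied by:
  {y: False}


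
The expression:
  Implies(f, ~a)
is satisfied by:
  {a: False, f: False}
  {f: True, a: False}
  {a: True, f: False}


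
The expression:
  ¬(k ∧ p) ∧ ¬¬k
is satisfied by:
  {k: True, p: False}


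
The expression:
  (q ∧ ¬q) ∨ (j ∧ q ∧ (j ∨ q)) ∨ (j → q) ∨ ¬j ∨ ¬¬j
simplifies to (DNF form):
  True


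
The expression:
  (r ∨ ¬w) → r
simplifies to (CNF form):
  r ∨ w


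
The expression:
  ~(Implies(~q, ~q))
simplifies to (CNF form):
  False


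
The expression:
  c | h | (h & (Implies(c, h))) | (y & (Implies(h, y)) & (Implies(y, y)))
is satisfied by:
  {y: True, c: True, h: True}
  {y: True, c: True, h: False}
  {y: True, h: True, c: False}
  {y: True, h: False, c: False}
  {c: True, h: True, y: False}
  {c: True, h: False, y: False}
  {h: True, c: False, y: False}


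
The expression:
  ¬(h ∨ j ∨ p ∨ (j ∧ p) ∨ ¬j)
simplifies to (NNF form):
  False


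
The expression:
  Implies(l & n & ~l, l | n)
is always true.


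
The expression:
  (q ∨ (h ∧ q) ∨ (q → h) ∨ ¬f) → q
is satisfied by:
  {q: True}


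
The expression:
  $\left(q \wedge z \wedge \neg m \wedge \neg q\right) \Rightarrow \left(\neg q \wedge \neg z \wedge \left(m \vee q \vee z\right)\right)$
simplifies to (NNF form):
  $\text{True}$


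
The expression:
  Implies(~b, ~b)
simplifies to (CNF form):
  True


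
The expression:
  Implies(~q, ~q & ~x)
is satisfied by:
  {q: True, x: False}
  {x: False, q: False}
  {x: True, q: True}


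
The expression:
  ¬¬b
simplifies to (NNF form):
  b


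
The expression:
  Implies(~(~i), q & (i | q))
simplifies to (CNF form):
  q | ~i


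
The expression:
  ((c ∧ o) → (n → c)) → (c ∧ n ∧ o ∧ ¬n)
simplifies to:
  False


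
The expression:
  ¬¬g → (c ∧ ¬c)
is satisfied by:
  {g: False}


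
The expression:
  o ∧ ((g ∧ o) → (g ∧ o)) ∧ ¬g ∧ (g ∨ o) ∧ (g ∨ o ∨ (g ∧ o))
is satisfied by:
  {o: True, g: False}


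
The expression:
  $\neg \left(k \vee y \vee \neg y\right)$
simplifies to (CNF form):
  $\text{False}$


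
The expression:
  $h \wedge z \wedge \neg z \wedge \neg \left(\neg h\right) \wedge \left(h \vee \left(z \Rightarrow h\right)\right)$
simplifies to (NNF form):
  $\text{False}$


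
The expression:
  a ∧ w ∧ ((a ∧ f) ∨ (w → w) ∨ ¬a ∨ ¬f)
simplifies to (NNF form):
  a ∧ w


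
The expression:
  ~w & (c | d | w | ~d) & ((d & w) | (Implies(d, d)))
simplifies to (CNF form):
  ~w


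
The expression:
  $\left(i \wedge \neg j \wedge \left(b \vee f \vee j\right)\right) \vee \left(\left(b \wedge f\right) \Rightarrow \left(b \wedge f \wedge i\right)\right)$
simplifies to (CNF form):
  $i \vee \neg b \vee \neg f$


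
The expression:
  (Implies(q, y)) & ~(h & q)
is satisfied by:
  {y: True, h: False, q: False}
  {h: False, q: False, y: False}
  {y: True, h: True, q: False}
  {h: True, y: False, q: False}
  {q: True, y: True, h: False}


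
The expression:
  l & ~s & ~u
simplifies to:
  l & ~s & ~u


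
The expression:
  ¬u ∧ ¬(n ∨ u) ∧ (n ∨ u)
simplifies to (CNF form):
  False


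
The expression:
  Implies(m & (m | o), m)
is always true.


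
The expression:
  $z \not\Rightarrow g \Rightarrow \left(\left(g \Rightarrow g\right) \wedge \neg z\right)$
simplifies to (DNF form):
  $g \vee \neg z$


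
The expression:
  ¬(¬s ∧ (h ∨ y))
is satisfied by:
  {s: True, h: False, y: False}
  {y: True, s: True, h: False}
  {s: True, h: True, y: False}
  {y: True, s: True, h: True}
  {y: False, h: False, s: False}


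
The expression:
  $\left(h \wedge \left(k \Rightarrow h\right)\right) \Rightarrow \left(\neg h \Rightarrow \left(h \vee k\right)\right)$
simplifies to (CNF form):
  $\text{True}$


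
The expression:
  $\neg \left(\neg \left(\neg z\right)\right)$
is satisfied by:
  {z: False}


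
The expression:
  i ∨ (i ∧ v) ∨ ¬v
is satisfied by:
  {i: True, v: False}
  {v: False, i: False}
  {v: True, i: True}


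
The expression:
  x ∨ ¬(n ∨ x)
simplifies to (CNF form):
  x ∨ ¬n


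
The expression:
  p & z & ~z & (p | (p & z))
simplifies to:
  False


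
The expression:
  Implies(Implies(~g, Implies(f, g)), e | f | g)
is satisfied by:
  {g: True, e: True, f: True}
  {g: True, e: True, f: False}
  {g: True, f: True, e: False}
  {g: True, f: False, e: False}
  {e: True, f: True, g: False}
  {e: True, f: False, g: False}
  {f: True, e: False, g: False}


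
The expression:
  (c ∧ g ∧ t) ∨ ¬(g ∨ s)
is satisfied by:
  {t: True, c: True, s: False, g: False}
  {t: True, s: False, c: False, g: False}
  {c: True, t: False, s: False, g: False}
  {t: False, s: False, c: False, g: False}
  {t: True, g: True, c: True, s: False}
  {t: True, g: True, c: True, s: True}


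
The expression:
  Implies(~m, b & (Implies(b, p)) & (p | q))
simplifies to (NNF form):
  m | (b & p)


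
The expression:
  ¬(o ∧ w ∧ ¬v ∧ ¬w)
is always true.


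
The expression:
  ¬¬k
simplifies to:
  k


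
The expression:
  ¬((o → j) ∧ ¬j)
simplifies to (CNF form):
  j ∨ o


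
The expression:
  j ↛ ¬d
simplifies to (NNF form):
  d ∧ j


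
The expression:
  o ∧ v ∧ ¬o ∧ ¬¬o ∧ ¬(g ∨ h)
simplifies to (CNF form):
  False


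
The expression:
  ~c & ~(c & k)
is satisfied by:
  {c: False}


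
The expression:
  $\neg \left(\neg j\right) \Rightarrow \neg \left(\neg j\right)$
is always true.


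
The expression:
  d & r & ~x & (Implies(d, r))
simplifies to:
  d & r & ~x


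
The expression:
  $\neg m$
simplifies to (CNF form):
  $\neg m$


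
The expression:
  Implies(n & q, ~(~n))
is always true.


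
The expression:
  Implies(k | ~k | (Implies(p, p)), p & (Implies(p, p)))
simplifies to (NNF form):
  p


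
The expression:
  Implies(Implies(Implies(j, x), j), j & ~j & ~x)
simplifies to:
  ~j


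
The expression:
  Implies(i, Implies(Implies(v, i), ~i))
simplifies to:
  ~i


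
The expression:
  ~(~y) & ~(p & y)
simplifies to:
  y & ~p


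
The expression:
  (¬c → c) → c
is always true.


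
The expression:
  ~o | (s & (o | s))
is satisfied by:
  {s: True, o: False}
  {o: False, s: False}
  {o: True, s: True}


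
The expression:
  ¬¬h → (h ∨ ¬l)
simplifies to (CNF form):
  True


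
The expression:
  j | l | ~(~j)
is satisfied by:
  {l: True, j: True}
  {l: True, j: False}
  {j: True, l: False}


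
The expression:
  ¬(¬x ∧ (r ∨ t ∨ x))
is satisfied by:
  {x: True, r: False, t: False}
  {x: True, t: True, r: False}
  {x: True, r: True, t: False}
  {x: True, t: True, r: True}
  {t: False, r: False, x: False}


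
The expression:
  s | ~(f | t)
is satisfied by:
  {s: True, f: False, t: False}
  {t: True, s: True, f: False}
  {s: True, f: True, t: False}
  {t: True, s: True, f: True}
  {t: False, f: False, s: False}


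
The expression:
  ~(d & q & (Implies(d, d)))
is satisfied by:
  {q: False, d: False}
  {d: True, q: False}
  {q: True, d: False}


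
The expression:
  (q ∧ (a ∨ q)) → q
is always true.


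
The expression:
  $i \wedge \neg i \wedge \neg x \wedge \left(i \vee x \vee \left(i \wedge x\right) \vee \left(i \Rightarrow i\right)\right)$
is never true.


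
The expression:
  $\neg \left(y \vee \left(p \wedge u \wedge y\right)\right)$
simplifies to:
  $\neg y$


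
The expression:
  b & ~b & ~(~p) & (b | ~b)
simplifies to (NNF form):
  False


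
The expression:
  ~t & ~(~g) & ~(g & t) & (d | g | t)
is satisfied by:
  {g: True, t: False}


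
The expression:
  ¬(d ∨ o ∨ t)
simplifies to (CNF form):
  ¬d ∧ ¬o ∧ ¬t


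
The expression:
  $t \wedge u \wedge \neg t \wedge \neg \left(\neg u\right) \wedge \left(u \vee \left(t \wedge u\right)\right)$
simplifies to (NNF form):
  $\text{False}$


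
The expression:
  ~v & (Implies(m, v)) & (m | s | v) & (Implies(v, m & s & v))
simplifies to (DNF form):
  s & ~m & ~v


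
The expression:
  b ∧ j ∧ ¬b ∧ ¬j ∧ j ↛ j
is never true.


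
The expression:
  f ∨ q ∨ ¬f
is always true.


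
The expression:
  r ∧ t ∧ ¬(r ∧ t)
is never true.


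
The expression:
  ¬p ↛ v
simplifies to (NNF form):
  v ∨ ¬p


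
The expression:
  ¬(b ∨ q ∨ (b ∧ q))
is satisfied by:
  {q: False, b: False}


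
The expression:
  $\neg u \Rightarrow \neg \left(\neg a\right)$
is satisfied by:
  {a: True, u: True}
  {a: True, u: False}
  {u: True, a: False}


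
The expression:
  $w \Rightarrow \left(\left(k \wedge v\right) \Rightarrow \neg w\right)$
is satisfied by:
  {w: False, k: False, v: False}
  {v: True, w: False, k: False}
  {k: True, w: False, v: False}
  {v: True, k: True, w: False}
  {w: True, v: False, k: False}
  {v: True, w: True, k: False}
  {k: True, w: True, v: False}


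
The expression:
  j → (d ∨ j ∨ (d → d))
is always true.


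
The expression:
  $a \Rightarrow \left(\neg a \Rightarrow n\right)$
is always true.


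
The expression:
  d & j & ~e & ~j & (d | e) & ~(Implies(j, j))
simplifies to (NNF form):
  False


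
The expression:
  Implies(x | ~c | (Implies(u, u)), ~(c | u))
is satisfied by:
  {u: False, c: False}


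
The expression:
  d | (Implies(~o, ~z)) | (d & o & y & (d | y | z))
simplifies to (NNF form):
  d | o | ~z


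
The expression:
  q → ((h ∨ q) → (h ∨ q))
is always true.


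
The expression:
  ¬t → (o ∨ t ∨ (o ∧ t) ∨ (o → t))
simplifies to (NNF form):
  True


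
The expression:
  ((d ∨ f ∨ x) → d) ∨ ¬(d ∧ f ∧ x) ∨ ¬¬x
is always true.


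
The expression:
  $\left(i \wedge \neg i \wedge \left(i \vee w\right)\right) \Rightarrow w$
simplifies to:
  $\text{True}$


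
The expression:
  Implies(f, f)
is always true.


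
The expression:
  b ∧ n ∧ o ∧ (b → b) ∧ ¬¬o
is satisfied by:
  {b: True, o: True, n: True}


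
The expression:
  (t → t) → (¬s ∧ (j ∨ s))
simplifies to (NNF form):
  j ∧ ¬s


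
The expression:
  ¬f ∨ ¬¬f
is always true.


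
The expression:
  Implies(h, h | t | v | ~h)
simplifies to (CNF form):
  True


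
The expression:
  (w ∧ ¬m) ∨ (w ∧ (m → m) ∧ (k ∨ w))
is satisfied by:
  {w: True}


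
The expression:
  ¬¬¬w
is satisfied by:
  {w: False}


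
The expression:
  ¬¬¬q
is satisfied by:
  {q: False}


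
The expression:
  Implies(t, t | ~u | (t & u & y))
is always true.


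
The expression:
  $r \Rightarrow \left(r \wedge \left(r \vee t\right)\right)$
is always true.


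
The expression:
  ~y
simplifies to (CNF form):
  ~y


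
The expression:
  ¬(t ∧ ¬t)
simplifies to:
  True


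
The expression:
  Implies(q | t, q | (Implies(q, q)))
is always true.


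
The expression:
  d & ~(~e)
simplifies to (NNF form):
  d & e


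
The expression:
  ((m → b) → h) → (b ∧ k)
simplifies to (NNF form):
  (b ∧ k) ∨ (b ∧ ¬h) ∨ (¬h ∧ ¬m)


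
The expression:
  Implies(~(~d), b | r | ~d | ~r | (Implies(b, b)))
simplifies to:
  True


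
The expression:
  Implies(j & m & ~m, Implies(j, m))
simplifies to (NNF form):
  True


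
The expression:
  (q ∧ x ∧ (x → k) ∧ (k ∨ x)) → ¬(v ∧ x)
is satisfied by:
  {k: False, q: False, x: False, v: False}
  {v: True, k: False, q: False, x: False}
  {x: True, k: False, q: False, v: False}
  {v: True, x: True, k: False, q: False}
  {q: True, v: False, k: False, x: False}
  {v: True, q: True, k: False, x: False}
  {x: True, q: True, v: False, k: False}
  {v: True, x: True, q: True, k: False}
  {k: True, x: False, q: False, v: False}
  {v: True, k: True, x: False, q: False}
  {x: True, k: True, v: False, q: False}
  {v: True, x: True, k: True, q: False}
  {q: True, k: True, x: False, v: False}
  {v: True, q: True, k: True, x: False}
  {x: True, q: True, k: True, v: False}


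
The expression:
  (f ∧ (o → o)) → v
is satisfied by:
  {v: True, f: False}
  {f: False, v: False}
  {f: True, v: True}


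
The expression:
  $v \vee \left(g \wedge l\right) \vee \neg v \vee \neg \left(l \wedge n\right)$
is always true.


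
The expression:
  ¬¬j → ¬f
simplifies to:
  ¬f ∨ ¬j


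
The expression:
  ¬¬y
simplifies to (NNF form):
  y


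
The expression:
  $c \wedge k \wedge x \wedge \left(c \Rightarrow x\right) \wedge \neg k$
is never true.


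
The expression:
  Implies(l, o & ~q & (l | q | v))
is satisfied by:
  {o: True, l: False, q: False}
  {o: False, l: False, q: False}
  {q: True, o: True, l: False}
  {q: True, o: False, l: False}
  {l: True, o: True, q: False}


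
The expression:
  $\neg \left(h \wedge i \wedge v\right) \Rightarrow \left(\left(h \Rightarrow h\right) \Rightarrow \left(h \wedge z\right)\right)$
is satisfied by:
  {h: True, z: True, v: True, i: True}
  {h: True, z: True, v: True, i: False}
  {h: True, z: True, i: True, v: False}
  {h: True, z: True, i: False, v: False}
  {h: True, v: True, i: True, z: False}


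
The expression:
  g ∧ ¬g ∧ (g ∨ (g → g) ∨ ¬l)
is never true.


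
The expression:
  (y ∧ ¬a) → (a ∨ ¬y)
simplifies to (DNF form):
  a ∨ ¬y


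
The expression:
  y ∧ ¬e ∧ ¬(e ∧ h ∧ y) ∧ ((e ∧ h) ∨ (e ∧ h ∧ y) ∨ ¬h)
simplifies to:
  y ∧ ¬e ∧ ¬h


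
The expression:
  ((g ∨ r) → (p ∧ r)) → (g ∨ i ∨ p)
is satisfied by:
  {i: True, r: True, g: True, p: True}
  {i: True, r: True, g: True, p: False}
  {i: True, r: True, p: True, g: False}
  {i: True, r: True, p: False, g: False}
  {i: True, g: True, p: True, r: False}
  {i: True, g: True, p: False, r: False}
  {i: True, g: False, p: True, r: False}
  {i: True, g: False, p: False, r: False}
  {r: True, g: True, p: True, i: False}
  {r: True, g: True, p: False, i: False}
  {r: True, p: True, g: False, i: False}
  {r: True, p: False, g: False, i: False}
  {g: True, p: True, r: False, i: False}
  {g: True, r: False, p: False, i: False}
  {p: True, r: False, g: False, i: False}


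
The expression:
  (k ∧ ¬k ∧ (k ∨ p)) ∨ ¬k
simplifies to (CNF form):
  ¬k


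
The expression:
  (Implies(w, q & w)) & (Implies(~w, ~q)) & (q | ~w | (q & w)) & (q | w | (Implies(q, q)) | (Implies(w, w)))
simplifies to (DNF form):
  (q & w) | (~q & ~w)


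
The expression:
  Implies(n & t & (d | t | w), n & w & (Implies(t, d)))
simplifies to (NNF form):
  ~n | ~t | (d & w)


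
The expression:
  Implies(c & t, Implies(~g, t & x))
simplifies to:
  g | x | ~c | ~t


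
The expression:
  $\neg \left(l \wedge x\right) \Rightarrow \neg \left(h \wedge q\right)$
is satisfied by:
  {x: True, l: True, h: False, q: False}
  {x: True, l: False, h: False, q: False}
  {l: True, x: False, h: False, q: False}
  {x: False, l: False, h: False, q: False}
  {x: True, q: True, l: True, h: False}
  {x: True, q: True, l: False, h: False}
  {q: True, l: True, x: False, h: False}
  {q: True, x: False, l: False, h: False}
  {x: True, h: True, l: True, q: False}
  {x: True, h: True, l: False, q: False}
  {h: True, l: True, x: False, q: False}
  {h: True, x: False, l: False, q: False}
  {x: True, q: True, h: True, l: True}


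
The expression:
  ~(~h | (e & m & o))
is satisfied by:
  {h: True, m: False, o: False, e: False}
  {h: True, e: True, m: False, o: False}
  {h: True, o: True, m: False, e: False}
  {h: True, e: True, o: True, m: False}
  {h: True, m: True, o: False, e: False}
  {h: True, e: True, m: True, o: False}
  {h: True, o: True, m: True, e: False}


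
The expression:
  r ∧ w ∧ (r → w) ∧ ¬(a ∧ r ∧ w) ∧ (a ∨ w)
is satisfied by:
  {r: True, w: True, a: False}


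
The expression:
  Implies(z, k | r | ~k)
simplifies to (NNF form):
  True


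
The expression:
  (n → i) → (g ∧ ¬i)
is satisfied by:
  {n: True, g: True, i: False}
  {n: True, i: False, g: False}
  {g: True, i: False, n: False}


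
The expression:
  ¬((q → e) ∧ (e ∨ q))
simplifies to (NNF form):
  ¬e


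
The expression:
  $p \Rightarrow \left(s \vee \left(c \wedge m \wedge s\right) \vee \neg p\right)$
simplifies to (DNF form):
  $s \vee \neg p$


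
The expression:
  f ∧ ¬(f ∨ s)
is never true.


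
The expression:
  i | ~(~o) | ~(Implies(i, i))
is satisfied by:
  {i: True, o: True}
  {i: True, o: False}
  {o: True, i: False}


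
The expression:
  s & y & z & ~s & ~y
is never true.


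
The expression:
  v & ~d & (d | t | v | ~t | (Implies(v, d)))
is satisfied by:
  {v: True, d: False}


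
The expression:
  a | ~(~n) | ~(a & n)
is always true.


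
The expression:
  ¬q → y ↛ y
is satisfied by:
  {q: True}


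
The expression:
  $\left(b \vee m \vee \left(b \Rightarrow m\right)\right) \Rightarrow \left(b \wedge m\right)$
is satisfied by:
  {m: True, b: True}


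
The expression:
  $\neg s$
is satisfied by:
  {s: False}


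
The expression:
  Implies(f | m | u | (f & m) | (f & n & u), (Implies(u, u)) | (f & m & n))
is always true.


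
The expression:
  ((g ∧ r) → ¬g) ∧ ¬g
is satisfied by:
  {g: False}


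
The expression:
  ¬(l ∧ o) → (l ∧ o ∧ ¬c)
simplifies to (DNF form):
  l ∧ o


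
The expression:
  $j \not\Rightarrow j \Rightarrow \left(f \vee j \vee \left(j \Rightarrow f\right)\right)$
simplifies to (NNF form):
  $\text{True}$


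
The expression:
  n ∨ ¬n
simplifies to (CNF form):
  True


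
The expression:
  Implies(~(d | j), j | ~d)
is always true.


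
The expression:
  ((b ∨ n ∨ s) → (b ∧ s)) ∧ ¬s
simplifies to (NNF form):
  ¬b ∧ ¬n ∧ ¬s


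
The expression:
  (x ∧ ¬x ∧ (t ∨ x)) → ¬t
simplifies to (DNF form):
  True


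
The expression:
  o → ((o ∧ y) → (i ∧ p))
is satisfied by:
  {p: True, i: True, o: False, y: False}
  {p: True, i: False, o: False, y: False}
  {i: True, y: False, p: False, o: False}
  {y: False, i: False, p: False, o: False}
  {y: True, p: True, i: True, o: False}
  {y: True, p: True, i: False, o: False}
  {y: True, i: True, p: False, o: False}
  {y: True, i: False, p: False, o: False}
  {o: True, p: True, i: True, y: False}
  {o: True, p: True, i: False, y: False}
  {o: True, i: True, p: False, y: False}
  {o: True, i: False, p: False, y: False}
  {y: True, o: True, p: True, i: True}


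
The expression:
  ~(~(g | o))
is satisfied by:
  {o: True, g: True}
  {o: True, g: False}
  {g: True, o: False}


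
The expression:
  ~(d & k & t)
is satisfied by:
  {k: False, t: False, d: False}
  {d: True, k: False, t: False}
  {t: True, k: False, d: False}
  {d: True, t: True, k: False}
  {k: True, d: False, t: False}
  {d: True, k: True, t: False}
  {t: True, k: True, d: False}


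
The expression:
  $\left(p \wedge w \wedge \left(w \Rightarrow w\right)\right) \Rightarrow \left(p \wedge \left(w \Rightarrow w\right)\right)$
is always true.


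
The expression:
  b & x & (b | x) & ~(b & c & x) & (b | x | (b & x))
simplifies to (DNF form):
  b & x & ~c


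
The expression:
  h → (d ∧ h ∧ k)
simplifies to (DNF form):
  (d ∧ k) ∨ ¬h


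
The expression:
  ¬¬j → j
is always true.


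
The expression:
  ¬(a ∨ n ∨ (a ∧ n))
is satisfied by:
  {n: False, a: False}


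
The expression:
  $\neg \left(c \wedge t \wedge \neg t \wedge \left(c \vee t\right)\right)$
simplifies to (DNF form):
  $\text{True}$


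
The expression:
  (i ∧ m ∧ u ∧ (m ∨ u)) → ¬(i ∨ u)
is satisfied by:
  {u: False, m: False, i: False}
  {i: True, u: False, m: False}
  {m: True, u: False, i: False}
  {i: True, m: True, u: False}
  {u: True, i: False, m: False}
  {i: True, u: True, m: False}
  {m: True, u: True, i: False}


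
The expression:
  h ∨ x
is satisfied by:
  {x: True, h: True}
  {x: True, h: False}
  {h: True, x: False}


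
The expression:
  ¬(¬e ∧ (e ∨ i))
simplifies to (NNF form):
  e ∨ ¬i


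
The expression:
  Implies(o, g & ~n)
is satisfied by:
  {g: True, n: False, o: False}
  {n: False, o: False, g: False}
  {g: True, n: True, o: False}
  {n: True, g: False, o: False}
  {o: True, g: True, n: False}


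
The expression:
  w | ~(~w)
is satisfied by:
  {w: True}


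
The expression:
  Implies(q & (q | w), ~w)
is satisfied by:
  {w: False, q: False}
  {q: True, w: False}
  {w: True, q: False}


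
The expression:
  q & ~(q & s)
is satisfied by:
  {q: True, s: False}


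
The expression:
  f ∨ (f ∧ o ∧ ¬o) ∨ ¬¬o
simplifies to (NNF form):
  f ∨ o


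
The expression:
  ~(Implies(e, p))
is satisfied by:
  {e: True, p: False}


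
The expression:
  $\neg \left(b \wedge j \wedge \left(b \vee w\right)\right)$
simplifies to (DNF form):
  $\neg b \vee \neg j$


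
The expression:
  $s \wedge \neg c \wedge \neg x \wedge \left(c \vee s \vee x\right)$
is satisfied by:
  {s: True, x: False, c: False}


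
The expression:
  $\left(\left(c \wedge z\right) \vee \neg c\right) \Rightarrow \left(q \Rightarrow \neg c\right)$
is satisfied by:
  {c: False, z: False, q: False}
  {q: True, c: False, z: False}
  {z: True, c: False, q: False}
  {q: True, z: True, c: False}
  {c: True, q: False, z: False}
  {q: True, c: True, z: False}
  {z: True, c: True, q: False}


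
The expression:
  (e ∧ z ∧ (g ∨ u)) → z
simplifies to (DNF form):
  True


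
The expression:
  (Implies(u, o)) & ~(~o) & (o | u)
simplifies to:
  o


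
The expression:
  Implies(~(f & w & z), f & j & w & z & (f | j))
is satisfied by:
  {z: True, w: True, f: True}


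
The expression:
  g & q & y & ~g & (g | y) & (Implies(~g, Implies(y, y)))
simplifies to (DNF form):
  False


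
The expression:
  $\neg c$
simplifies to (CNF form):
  $\neg c$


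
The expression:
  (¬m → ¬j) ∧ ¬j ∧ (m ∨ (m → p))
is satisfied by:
  {j: False}


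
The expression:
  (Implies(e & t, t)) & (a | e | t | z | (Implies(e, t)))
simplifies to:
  True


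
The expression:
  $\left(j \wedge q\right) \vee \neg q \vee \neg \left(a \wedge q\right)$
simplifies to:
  $j \vee \neg a \vee \neg q$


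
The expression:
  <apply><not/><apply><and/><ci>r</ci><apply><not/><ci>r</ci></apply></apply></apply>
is always true.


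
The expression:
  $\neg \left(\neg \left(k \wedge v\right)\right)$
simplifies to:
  $k \wedge v$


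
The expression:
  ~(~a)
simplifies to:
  a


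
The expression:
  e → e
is always true.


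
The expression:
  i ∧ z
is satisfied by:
  {z: True, i: True}


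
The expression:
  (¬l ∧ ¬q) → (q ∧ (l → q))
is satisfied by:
  {q: True, l: True}
  {q: True, l: False}
  {l: True, q: False}


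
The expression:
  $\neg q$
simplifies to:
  $\neg q$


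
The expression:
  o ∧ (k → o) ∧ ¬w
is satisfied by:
  {o: True, w: False}


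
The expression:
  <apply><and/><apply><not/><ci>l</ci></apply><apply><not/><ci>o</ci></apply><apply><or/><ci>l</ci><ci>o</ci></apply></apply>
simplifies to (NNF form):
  <false/>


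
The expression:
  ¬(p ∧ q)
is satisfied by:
  {p: False, q: False}
  {q: True, p: False}
  {p: True, q: False}


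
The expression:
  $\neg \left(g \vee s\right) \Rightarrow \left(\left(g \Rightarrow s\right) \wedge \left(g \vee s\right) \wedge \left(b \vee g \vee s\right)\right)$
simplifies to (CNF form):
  $g \vee s$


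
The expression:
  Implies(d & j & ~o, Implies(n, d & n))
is always true.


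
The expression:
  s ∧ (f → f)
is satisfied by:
  {s: True}


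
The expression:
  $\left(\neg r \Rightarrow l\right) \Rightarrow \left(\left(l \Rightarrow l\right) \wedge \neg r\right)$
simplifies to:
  $\neg r$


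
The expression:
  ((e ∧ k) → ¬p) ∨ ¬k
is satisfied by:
  {p: False, k: False, e: False}
  {e: True, p: False, k: False}
  {k: True, p: False, e: False}
  {e: True, k: True, p: False}
  {p: True, e: False, k: False}
  {e: True, p: True, k: False}
  {k: True, p: True, e: False}


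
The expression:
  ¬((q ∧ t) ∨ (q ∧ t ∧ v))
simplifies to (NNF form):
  ¬q ∨ ¬t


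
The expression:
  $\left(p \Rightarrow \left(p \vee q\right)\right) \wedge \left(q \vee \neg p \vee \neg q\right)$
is always true.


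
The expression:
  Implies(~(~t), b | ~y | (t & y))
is always true.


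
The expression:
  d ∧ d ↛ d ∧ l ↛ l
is never true.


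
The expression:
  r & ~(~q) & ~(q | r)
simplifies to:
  False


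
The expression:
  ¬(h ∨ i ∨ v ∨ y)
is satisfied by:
  {y: False, v: False, h: False, i: False}


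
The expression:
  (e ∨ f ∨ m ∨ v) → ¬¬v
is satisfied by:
  {v: True, e: False, m: False, f: False}
  {f: True, v: True, e: False, m: False}
  {v: True, m: True, e: False, f: False}
  {f: True, v: True, m: True, e: False}
  {v: True, e: True, m: False, f: False}
  {v: True, f: True, e: True, m: False}
  {v: True, m: True, e: True, f: False}
  {f: True, v: True, m: True, e: True}
  {f: False, e: False, m: False, v: False}


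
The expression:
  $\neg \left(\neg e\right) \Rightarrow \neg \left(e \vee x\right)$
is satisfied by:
  {e: False}


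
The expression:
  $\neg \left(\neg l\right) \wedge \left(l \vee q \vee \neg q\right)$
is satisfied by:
  {l: True}


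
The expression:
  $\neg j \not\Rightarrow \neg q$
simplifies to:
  $q \wedge \neg j$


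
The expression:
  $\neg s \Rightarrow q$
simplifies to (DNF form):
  $q \vee s$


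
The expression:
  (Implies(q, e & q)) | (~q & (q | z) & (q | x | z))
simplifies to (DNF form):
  e | ~q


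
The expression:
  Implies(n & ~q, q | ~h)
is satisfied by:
  {q: True, h: False, n: False}
  {h: False, n: False, q: False}
  {n: True, q: True, h: False}
  {n: True, h: False, q: False}
  {q: True, h: True, n: False}
  {h: True, q: False, n: False}
  {n: True, h: True, q: True}


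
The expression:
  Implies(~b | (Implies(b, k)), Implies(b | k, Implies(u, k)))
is always true.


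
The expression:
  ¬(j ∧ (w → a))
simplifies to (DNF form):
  (w ∧ ¬a) ∨ ¬j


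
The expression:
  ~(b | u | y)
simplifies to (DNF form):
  ~b & ~u & ~y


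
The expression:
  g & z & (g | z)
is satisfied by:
  {z: True, g: True}


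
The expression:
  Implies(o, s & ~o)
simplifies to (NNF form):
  ~o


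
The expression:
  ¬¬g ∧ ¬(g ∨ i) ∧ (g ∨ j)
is never true.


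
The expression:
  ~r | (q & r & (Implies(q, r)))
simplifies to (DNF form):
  q | ~r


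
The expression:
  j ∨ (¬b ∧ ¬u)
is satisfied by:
  {j: True, u: False, b: False}
  {b: True, j: True, u: False}
  {j: True, u: True, b: False}
  {b: True, j: True, u: True}
  {b: False, u: False, j: False}


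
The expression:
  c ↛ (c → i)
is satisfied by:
  {c: True, i: False}


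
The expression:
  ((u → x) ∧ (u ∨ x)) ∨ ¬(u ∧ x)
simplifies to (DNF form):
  True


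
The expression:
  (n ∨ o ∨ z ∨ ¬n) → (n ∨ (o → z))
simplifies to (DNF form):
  n ∨ z ∨ ¬o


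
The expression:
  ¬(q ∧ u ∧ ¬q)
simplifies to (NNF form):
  True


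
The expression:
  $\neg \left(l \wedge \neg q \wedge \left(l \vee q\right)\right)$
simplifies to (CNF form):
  $q \vee \neg l$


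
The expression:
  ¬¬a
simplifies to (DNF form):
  a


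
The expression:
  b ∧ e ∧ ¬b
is never true.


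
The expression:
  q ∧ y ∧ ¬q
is never true.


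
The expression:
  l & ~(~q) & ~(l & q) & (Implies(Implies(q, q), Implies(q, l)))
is never true.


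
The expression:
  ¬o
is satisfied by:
  {o: False}


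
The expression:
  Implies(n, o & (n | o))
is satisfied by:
  {o: True, n: False}
  {n: False, o: False}
  {n: True, o: True}


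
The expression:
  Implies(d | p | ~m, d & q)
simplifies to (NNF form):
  (d | m) & (d | ~p) & (q | ~d)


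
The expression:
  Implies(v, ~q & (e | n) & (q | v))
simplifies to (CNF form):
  (~q | ~v) & (e | n | ~v) & (e | ~q | ~v) & (n | ~q | ~v)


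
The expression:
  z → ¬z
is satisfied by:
  {z: False}


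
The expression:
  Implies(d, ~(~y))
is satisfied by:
  {y: True, d: False}
  {d: False, y: False}
  {d: True, y: True}


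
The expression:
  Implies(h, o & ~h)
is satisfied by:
  {h: False}


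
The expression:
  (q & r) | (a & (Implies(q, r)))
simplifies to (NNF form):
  (q & r) | (a & ~q)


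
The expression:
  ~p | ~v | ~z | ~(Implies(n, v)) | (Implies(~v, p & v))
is always true.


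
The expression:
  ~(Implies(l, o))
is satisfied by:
  {l: True, o: False}


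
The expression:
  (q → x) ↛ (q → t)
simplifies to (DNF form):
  q ∧ x ∧ ¬t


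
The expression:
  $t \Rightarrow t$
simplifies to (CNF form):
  $\text{True}$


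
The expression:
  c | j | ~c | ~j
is always true.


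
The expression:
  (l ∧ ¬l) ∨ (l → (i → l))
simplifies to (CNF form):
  True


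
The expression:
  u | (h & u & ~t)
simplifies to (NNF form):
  u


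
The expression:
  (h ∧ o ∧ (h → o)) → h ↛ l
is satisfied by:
  {l: False, o: False, h: False}
  {h: True, l: False, o: False}
  {o: True, l: False, h: False}
  {h: True, o: True, l: False}
  {l: True, h: False, o: False}
  {h: True, l: True, o: False}
  {o: True, l: True, h: False}


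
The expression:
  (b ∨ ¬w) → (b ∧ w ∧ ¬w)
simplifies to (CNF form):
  w ∧ ¬b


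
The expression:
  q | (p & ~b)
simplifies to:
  q | (p & ~b)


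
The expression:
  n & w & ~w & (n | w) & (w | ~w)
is never true.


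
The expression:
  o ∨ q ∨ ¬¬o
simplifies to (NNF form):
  o ∨ q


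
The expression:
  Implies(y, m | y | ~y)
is always true.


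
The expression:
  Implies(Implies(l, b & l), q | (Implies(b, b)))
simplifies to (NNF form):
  True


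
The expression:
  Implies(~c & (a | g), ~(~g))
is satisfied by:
  {c: True, g: True, a: False}
  {c: True, g: False, a: False}
  {g: True, c: False, a: False}
  {c: False, g: False, a: False}
  {a: True, c: True, g: True}
  {a: True, c: True, g: False}
  {a: True, g: True, c: False}


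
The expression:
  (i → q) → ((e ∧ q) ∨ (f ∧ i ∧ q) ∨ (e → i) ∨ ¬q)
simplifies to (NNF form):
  True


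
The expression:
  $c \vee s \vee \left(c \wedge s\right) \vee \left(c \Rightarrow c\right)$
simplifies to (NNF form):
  $\text{True}$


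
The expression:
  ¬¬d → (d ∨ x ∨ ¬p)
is always true.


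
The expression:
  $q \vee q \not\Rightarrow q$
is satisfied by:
  {q: True}


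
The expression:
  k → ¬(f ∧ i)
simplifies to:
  ¬f ∨ ¬i ∨ ¬k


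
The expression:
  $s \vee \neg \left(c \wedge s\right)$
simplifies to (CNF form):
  $\text{True}$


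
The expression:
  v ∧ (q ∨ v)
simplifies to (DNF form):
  v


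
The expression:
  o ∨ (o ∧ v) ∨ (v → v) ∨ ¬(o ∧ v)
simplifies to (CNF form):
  True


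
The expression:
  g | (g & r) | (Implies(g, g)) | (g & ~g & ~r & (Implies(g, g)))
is always true.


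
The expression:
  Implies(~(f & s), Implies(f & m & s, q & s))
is always true.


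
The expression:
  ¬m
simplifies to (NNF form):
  ¬m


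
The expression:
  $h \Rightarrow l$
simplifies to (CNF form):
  $l \vee \neg h$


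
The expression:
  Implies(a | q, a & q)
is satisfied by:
  {a: False, q: False}
  {q: True, a: True}


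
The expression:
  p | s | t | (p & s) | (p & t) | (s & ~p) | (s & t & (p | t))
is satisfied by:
  {p: True, t: True, s: True}
  {p: True, t: True, s: False}
  {p: True, s: True, t: False}
  {p: True, s: False, t: False}
  {t: True, s: True, p: False}
  {t: True, s: False, p: False}
  {s: True, t: False, p: False}


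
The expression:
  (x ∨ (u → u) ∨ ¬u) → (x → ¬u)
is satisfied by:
  {u: False, x: False}
  {x: True, u: False}
  {u: True, x: False}


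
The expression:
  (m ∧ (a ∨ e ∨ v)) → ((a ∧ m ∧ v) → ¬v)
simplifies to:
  ¬a ∨ ¬m ∨ ¬v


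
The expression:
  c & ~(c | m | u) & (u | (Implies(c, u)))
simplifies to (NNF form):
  False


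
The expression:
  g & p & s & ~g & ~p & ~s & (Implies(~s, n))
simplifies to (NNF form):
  False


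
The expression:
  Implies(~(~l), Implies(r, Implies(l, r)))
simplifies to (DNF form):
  True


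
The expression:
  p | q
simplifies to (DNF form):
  p | q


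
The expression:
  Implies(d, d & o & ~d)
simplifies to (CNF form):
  ~d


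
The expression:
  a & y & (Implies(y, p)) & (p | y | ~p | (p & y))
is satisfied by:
  {a: True, p: True, y: True}


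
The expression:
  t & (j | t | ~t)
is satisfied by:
  {t: True}


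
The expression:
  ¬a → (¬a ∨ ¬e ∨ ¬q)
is always true.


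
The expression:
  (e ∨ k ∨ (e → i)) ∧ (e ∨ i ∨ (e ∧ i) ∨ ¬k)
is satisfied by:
  {i: True, e: True, k: False}
  {i: True, k: False, e: False}
  {e: True, k: False, i: False}
  {e: False, k: False, i: False}
  {i: True, e: True, k: True}
  {i: True, k: True, e: False}
  {e: True, k: True, i: False}


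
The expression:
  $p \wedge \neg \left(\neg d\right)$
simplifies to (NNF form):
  $d \wedge p$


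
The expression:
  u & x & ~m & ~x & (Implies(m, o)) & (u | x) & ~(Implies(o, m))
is never true.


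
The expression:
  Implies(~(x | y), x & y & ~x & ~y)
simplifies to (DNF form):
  x | y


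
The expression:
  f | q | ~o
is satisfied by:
  {q: True, f: True, o: False}
  {q: True, f: False, o: False}
  {f: True, q: False, o: False}
  {q: False, f: False, o: False}
  {q: True, o: True, f: True}
  {q: True, o: True, f: False}
  {o: True, f: True, q: False}


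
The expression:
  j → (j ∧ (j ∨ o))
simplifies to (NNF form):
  True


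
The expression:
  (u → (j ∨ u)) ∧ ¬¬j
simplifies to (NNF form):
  j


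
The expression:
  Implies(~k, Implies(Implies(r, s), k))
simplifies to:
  k | (r & ~s)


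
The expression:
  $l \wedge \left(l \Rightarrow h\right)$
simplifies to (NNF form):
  $h \wedge l$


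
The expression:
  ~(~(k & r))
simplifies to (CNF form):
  k & r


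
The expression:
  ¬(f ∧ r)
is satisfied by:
  {r: False, f: False}
  {f: True, r: False}
  {r: True, f: False}


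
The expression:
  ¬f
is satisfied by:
  {f: False}


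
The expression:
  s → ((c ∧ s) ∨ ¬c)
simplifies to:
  True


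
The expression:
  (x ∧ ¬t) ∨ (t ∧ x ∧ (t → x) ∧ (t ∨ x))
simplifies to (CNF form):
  x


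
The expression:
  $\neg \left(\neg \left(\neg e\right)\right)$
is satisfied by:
  {e: False}


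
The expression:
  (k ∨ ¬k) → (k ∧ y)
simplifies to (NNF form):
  k ∧ y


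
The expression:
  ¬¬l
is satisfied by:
  {l: True}


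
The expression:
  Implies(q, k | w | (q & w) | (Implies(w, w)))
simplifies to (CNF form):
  True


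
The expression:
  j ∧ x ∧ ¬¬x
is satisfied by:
  {j: True, x: True}


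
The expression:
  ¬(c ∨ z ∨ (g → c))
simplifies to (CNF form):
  g ∧ ¬c ∧ ¬z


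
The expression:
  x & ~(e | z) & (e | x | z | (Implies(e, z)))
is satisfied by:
  {x: True, e: False, z: False}


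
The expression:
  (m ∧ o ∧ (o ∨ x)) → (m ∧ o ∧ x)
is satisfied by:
  {x: True, m: False, o: False}
  {m: False, o: False, x: False}
  {x: True, o: True, m: False}
  {o: True, m: False, x: False}
  {x: True, m: True, o: False}
  {m: True, x: False, o: False}
  {x: True, o: True, m: True}


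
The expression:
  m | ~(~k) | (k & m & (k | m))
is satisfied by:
  {k: True, m: True}
  {k: True, m: False}
  {m: True, k: False}


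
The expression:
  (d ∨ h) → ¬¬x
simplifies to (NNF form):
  x ∨ (¬d ∧ ¬h)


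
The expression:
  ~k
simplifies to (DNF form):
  ~k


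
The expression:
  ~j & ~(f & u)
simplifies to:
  ~j & (~f | ~u)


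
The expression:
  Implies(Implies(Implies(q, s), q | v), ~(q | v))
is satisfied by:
  {q: False, v: False}


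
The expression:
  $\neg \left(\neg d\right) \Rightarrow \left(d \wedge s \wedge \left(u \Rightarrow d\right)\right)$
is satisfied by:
  {s: True, d: False}
  {d: False, s: False}
  {d: True, s: True}


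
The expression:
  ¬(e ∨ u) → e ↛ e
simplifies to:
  e ∨ u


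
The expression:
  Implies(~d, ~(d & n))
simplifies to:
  True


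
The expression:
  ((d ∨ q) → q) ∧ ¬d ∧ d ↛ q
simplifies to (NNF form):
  False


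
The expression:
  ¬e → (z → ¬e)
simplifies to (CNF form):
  True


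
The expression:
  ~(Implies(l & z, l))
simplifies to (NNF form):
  False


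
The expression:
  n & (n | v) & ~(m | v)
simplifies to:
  n & ~m & ~v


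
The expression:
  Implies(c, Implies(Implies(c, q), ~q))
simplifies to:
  ~c | ~q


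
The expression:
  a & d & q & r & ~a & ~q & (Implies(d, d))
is never true.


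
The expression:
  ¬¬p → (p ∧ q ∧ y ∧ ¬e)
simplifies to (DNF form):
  (q ∧ y ∧ ¬e) ∨ ¬p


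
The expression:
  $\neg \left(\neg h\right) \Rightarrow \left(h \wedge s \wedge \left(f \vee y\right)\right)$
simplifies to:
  $\left(f \wedge s\right) \vee \left(s \wedge y\right) \vee \neg h$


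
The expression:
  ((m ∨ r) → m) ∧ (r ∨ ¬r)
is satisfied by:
  {m: True, r: False}
  {r: False, m: False}
  {r: True, m: True}


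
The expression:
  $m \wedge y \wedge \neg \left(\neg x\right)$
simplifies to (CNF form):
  $m \wedge x \wedge y$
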